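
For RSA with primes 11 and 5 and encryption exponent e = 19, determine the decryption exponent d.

Step 1: n = 11 * 5 = 55.
Step 2: phi(n) = 10 * 4 = 40.
Step 3: Find d such that 19 * d = 1 (mod 40).
Step 4: d = 19^(-1) mod 40 = 19.
Verification: 19 * 19 = 361 = 9 * 40 + 1.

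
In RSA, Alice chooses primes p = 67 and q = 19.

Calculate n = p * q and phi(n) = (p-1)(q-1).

Step 1: n = p * q = 67 * 19 = 1273.
Step 2: phi(n) = (p-1)(q-1) = 66 * 18 = 1188.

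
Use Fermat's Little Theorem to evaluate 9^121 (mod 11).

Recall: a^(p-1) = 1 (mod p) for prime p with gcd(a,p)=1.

Step 1: Since 11 is prime, by Fermat's Little Theorem: 9^10 = 1 (mod 11).
Step 2: Reduce exponent: 121 mod 10 = 1.
Step 3: So 9^121 = 9^1 (mod 11).
Step 4: 9^1 mod 11 = 9.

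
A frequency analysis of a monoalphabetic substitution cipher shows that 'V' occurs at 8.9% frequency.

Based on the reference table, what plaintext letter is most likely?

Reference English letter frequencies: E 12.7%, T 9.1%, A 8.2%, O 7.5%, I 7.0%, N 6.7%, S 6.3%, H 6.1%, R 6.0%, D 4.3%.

Step 1: The observed frequency is 8.9%.
Step 2: Compare with English frequencies:
  E: 12.7% (difference: 3.8%)
  T: 9.1% (difference: 0.2%) <-- closest
  A: 8.2% (difference: 0.7%)
  O: 7.5% (difference: 1.4%)
  I: 7.0% (difference: 1.9%)
  N: 6.7% (difference: 2.2%)
  S: 6.3% (difference: 2.6%)
  H: 6.1% (difference: 2.8%)
  R: 6.0% (difference: 2.9%)
  D: 4.3% (difference: 4.6%)
Step 3: 'V' most likely represents 'T' (frequency 9.1%).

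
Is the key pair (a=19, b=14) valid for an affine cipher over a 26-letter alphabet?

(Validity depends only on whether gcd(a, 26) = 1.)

Step 1: Compute gcd(19, 26).
Step 2: gcd(19, 26) = 1.
Since gcd = 1, 19 is coprime with 26, so it is a valid key.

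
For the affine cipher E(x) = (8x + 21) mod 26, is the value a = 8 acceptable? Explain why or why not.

Step 1: Compute gcd(8, 26).
Step 2: gcd(8, 26) = 2.
Since gcd = 2 != 1, 8 shares a common factor with 26, so it cannot be used.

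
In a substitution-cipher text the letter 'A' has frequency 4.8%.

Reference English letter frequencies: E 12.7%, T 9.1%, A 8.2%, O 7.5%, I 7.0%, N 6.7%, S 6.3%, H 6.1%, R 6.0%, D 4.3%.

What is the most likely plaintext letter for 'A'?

Step 1: The observed frequency is 4.8%.
Step 2: Compare with English frequencies:
  E: 12.7% (difference: 7.9%)
  T: 9.1% (difference: 4.3%)
  A: 8.2% (difference: 3.4%)
  O: 7.5% (difference: 2.7%)
  I: 7.0% (difference: 2.2%)
  N: 6.7% (difference: 1.9%)
  S: 6.3% (difference: 1.5%)
  H: 6.1% (difference: 1.3%)
  R: 6.0% (difference: 1.2%)
  D: 4.3% (difference: 0.5%) <-- closest
Step 3: 'A' most likely represents 'D' (frequency 4.3%).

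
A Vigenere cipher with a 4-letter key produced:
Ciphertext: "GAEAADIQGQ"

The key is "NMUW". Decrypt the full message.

Step 1: Key 'NMUW' has length 4. Extended key: NMUWNMUWNM
Step 2: Decrypt each position:
  G(6) - N(13) = 19 = T
  A(0) - M(12) = 14 = O
  E(4) - U(20) = 10 = K
  A(0) - W(22) = 4 = E
  A(0) - N(13) = 13 = N
  D(3) - M(12) = 17 = R
  I(8) - U(20) = 14 = O
  Q(16) - W(22) = 20 = U
  G(6) - N(13) = 19 = T
  Q(16) - M(12) = 4 = E
Plaintext: TOKENROUTE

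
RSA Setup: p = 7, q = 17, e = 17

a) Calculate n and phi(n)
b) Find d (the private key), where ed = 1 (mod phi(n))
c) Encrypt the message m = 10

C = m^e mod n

Step 1: n = 7 * 17 = 119.
Step 2: phi(n) = (7-1)(17-1) = 6 * 16 = 96.
Step 3: Find d = 17^(-1) mod 96 = 17.
  Verify: 17 * 17 = 289 = 1 (mod 96).
Step 4: C = 10^17 mod 119 = 61.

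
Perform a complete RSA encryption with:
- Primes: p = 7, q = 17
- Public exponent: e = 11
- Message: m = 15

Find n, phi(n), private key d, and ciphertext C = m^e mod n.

Step 1: n = 7 * 17 = 119.
Step 2: phi(n) = (7-1)(17-1) = 6 * 16 = 96.
Step 3: Find d = 11^(-1) mod 96 = 35.
  Verify: 11 * 35 = 385 = 1 (mod 96).
Step 4: C = 15^11 mod 119 = 43.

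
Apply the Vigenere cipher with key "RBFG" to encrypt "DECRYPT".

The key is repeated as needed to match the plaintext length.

Step 1: Repeat key to match plaintext length:
  Plaintext: DECRYPT
  Key:       RBFGRBF
Step 2: Encrypt each letter:
  D(3) + R(17) = (3+17) mod 26 = 20 = U
  E(4) + B(1) = (4+1) mod 26 = 5 = F
  C(2) + F(5) = (2+5) mod 26 = 7 = H
  R(17) + G(6) = (17+6) mod 26 = 23 = X
  Y(24) + R(17) = (24+17) mod 26 = 15 = P
  P(15) + B(1) = (15+1) mod 26 = 16 = Q
  T(19) + F(5) = (19+5) mod 26 = 24 = Y
Ciphertext: UFHXPQY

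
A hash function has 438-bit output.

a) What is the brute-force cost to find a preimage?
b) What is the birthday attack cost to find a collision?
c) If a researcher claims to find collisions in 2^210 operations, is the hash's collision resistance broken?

Step 1: Preimage resistance requires brute-force of 2^438 operations.
Step 2: Collision resistance (birthday bound) = 2^(438/2) = 2^219.
Step 3: The claimed attack costs 2^210 operations.
Step 4: Since 2^210 < 2^219, the claimed attack beats the generic birthday bound, so collision resistance is broken.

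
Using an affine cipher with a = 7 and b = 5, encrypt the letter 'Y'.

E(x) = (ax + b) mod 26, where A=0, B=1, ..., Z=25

Step 1: Convert 'Y' to number: x = 24.
Step 2: E(24) = (7 * 24 + 5) mod 26 = 173 mod 26 = 17.
Step 3: Convert 17 back to letter: R.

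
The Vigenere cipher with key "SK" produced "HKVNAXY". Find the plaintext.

Step 1: Extend key: SKSKSKS
Step 2: Decrypt each letter (c - k) mod 26:
  H(7) - S(18) = (7-18) mod 26 = 15 = P
  K(10) - K(10) = (10-10) mod 26 = 0 = A
  V(21) - S(18) = (21-18) mod 26 = 3 = D
  N(13) - K(10) = (13-10) mod 26 = 3 = D
  A(0) - S(18) = (0-18) mod 26 = 8 = I
  X(23) - K(10) = (23-10) mod 26 = 13 = N
  Y(24) - S(18) = (24-18) mod 26 = 6 = G
Plaintext: PADDING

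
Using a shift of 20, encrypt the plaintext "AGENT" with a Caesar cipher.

Step 1: For each letter, shift forward by 20 positions (mod 26).
  A (position 0) -> position (0+20) mod 26 = 20 -> U
  G (position 6) -> position (6+20) mod 26 = 0 -> A
  E (position 4) -> position (4+20) mod 26 = 24 -> Y
  N (position 13) -> position (13+20) mod 26 = 7 -> H
  T (position 19) -> position (19+20) mod 26 = 13 -> N
Result: UAYHN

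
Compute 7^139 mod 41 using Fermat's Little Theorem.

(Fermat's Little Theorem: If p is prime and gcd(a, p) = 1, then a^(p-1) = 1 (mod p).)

Step 1: Since 41 is prime, by Fermat's Little Theorem: 7^40 = 1 (mod 41).
Step 2: Reduce exponent: 139 mod 40 = 19.
Step 3: So 7^139 = 7^19 (mod 41).
Step 4: 7^19 mod 41 = 35.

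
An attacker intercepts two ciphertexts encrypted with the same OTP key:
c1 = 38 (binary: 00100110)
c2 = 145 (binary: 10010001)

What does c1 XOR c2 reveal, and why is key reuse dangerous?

Step 1: c1 XOR c2 = (m1 XOR k) XOR (m2 XOR k).
Step 2: By XOR associativity/commutativity: = m1 XOR m2 XOR k XOR k = m1 XOR m2.
Step 3: 00100110 XOR 10010001 = 10110111 = 183.
Step 4: The key cancels out! An attacker learns m1 XOR m2 = 183, revealing the relationship between plaintexts.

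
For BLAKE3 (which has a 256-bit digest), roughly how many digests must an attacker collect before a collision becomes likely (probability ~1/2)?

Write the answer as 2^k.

Step 1: The birthday paradox gives collision probability ~50% after sqrt(2^n) = 2^(n/2) hashes.
Step 2: For 256-bit output: 2^(256/2) = 2^128.
Step 3: Approximately 2^128 hash computations needed.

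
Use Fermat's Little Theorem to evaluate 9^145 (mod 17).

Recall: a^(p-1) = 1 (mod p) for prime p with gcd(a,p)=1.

Step 1: Since 17 is prime, by Fermat's Little Theorem: 9^16 = 1 (mod 17).
Step 2: Reduce exponent: 145 mod 16 = 1.
Step 3: So 9^145 = 9^1 (mod 17).
Step 4: 9^1 mod 17 = 9.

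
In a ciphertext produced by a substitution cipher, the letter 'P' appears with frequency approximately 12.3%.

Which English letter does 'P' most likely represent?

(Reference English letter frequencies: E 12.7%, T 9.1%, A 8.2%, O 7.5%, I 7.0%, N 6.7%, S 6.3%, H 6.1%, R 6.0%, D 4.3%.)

Step 1: The observed frequency is 12.3%.
Step 2: Compare with English frequencies:
  E: 12.7% (difference: 0.4%) <-- closest
  T: 9.1% (difference: 3.2%)
  A: 8.2% (difference: 4.1%)
  O: 7.5% (difference: 4.8%)
  I: 7.0% (difference: 5.3%)
  N: 6.7% (difference: 5.6%)
  S: 6.3% (difference: 6.0%)
  H: 6.1% (difference: 6.2%)
  R: 6.0% (difference: 6.3%)
  D: 4.3% (difference: 8.0%)
Step 3: 'P' most likely represents 'E' (frequency 12.7%).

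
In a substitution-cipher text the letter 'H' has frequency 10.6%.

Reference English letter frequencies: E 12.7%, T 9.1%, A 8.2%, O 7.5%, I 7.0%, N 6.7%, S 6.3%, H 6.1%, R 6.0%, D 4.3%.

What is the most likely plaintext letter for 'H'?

Step 1: The observed frequency is 10.6%.
Step 2: Compare with English frequencies:
  E: 12.7% (difference: 2.1%)
  T: 9.1% (difference: 1.5%) <-- closest
  A: 8.2% (difference: 2.4%)
  O: 7.5% (difference: 3.1%)
  I: 7.0% (difference: 3.6%)
  N: 6.7% (difference: 3.9%)
  S: 6.3% (difference: 4.3%)
  H: 6.1% (difference: 4.5%)
  R: 6.0% (difference: 4.6%)
  D: 4.3% (difference: 6.3%)
Step 3: 'H' most likely represents 'T' (frequency 9.1%).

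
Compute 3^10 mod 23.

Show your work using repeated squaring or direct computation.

Step 1: Compute 3^10 mod 23 step by step, reducing modulo 23 at each step.
  3^1 mod 23 = 3
  3^2 mod 23 = (3 * 3) mod 23 = 9
  3^3 mod 23 = (9 * 3) mod 23 = 4
  3^4 mod 23 = (4 * 3) mod 23 = 12
  3^5 mod 23 = (12 * 3) mod 23 = 13
  3^6 mod 23 = (13 * 3) mod 23 = 16
  3^7 mod 23 = (16 * 3) mod 23 = 2
  3^8 mod 23 = (2 * 3) mod 23 = 6
  3^9 mod 23 = (6 * 3) mod 23 = 18
  3^10 mod 23 = (18 * 3) mod 23 = 8
Step 2: Result = 8.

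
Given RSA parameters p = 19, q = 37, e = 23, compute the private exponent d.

Step 1: n = 19 * 37 = 703.
Step 2: phi(n) = 18 * 36 = 648.
Step 3: Find d such that 23 * d = 1 (mod 648).
Step 4: d = 23^(-1) mod 648 = 479.
Verification: 23 * 479 = 11017 = 17 * 648 + 1.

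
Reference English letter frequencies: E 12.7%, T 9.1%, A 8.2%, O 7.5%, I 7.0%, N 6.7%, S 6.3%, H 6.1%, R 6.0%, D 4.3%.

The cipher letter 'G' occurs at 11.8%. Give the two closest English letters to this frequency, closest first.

Step 1: Observed frequency of 'G' is 11.8%.
Step 2: Compute distances to each reference frequency and sort:
  E (12.7%): difference = 0.9% <-- BEST
  T (9.1%): difference = 2.7% <-- RUNNER-UP
  A (8.2%): difference = 3.6%
  O (7.5%): difference = 4.3%
  I (7.0%): difference = 4.8%
Step 3: Most likely is 'E' (12.7%, diff 0.9%); second most likely is 'T' (9.1%, diff 2.7%).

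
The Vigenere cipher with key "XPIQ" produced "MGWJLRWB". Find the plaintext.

Step 1: Extend key: XPIQXPIQ
Step 2: Decrypt each letter (c - k) mod 26:
  M(12) - X(23) = (12-23) mod 26 = 15 = P
  G(6) - P(15) = (6-15) mod 26 = 17 = R
  W(22) - I(8) = (22-8) mod 26 = 14 = O
  J(9) - Q(16) = (9-16) mod 26 = 19 = T
  L(11) - X(23) = (11-23) mod 26 = 14 = O
  R(17) - P(15) = (17-15) mod 26 = 2 = C
  W(22) - I(8) = (22-8) mod 26 = 14 = O
  B(1) - Q(16) = (1-16) mod 26 = 11 = L
Plaintext: PROTOCOL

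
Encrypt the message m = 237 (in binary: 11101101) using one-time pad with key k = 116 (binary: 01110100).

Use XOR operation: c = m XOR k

Step 1: Write out the XOR operation bit by bit:
  Message: 11101101
  Key:     01110100
  XOR:     10011001
Step 2: Convert to decimal: 10011001 = 153.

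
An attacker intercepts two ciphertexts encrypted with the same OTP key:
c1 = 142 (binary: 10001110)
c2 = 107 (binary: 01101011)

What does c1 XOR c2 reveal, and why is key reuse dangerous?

Step 1: c1 XOR c2 = (m1 XOR k) XOR (m2 XOR k).
Step 2: By XOR associativity/commutativity: = m1 XOR m2 XOR k XOR k = m1 XOR m2.
Step 3: 10001110 XOR 01101011 = 11100101 = 229.
Step 4: The key cancels out! An attacker learns m1 XOR m2 = 229, revealing the relationship between plaintexts.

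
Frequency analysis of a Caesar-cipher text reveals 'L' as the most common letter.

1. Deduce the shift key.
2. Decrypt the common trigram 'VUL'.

Step 1: In English, 'E' is the most frequent letter (12.7%).
Step 2: The most frequent ciphertext letter is 'L' (position 11).
Step 3: Shift = (11 - 4) mod 26 = 7.
Step 4: Decrypt 'VUL' by shifting back 7:
  V -> O
  U -> N
  L -> E
Step 5: 'VUL' decrypts to 'ONE'.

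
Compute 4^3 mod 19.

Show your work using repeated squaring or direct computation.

Step 1: Compute 4^3 mod 19 step by step, reducing modulo 19 at each step.
  4^1 mod 19 = 4
  4^2 mod 19 = (4 * 4) mod 19 = 16
  4^3 mod 19 = (16 * 4) mod 19 = 7
Step 2: Result = 7.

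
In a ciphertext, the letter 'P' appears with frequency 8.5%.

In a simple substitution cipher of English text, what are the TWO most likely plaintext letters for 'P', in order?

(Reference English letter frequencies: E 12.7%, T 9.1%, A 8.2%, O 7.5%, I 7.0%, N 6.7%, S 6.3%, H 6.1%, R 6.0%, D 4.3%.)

Step 1: Observed frequency of 'P' is 8.5%.
Step 2: Compute distances to each reference frequency and sort:
  A (8.2%): difference = 0.3% <-- BEST
  T (9.1%): difference = 0.6% <-- RUNNER-UP
  O (7.5%): difference = 1.0%
  I (7.0%): difference = 1.5%
  N (6.7%): difference = 1.8%
Step 3: Most likely is 'A' (8.2%, diff 0.3%); second most likely is 'T' (9.1%, diff 0.6%).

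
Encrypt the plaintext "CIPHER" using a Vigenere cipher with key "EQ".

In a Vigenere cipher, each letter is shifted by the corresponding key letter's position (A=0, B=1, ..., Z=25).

Step 1: Repeat key to match plaintext length:
  Plaintext: CIPHER
  Key:       EQEQEQ
Step 2: Encrypt each letter:
  C(2) + E(4) = (2+4) mod 26 = 6 = G
  I(8) + Q(16) = (8+16) mod 26 = 24 = Y
  P(15) + E(4) = (15+4) mod 26 = 19 = T
  H(7) + Q(16) = (7+16) mod 26 = 23 = X
  E(4) + E(4) = (4+4) mod 26 = 8 = I
  R(17) + Q(16) = (17+16) mod 26 = 7 = H
Ciphertext: GYTXIH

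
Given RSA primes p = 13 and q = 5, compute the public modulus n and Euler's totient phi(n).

Step 1: n = p * q = 13 * 5 = 65.
Step 2: phi(n) = (p-1)(q-1) = 12 * 4 = 48.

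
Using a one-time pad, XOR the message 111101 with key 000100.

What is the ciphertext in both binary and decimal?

Step 1: Write out the XOR operation bit by bit:
  Message: 111101
  Key:     000100
  XOR:     111001
Step 2: Convert to decimal: 111001 = 57.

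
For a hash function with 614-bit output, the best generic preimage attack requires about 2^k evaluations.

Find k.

Step 1: The hash has a 614-bit output.
Step 2: Preimage resistance means: given a digest h(x), it should be infeasible to find any input that hashes to it.
With a 614-bit output there are 2^614 possible digests, so a generic brute-force preimage search costs about 2^614 evaluations.
Step 3: Security level = 614 bits.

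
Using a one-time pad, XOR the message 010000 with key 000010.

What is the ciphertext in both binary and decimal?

Step 1: Write out the XOR operation bit by bit:
  Message: 010000
  Key:     000010
  XOR:     010010
Step 2: Convert to decimal: 010010 = 18.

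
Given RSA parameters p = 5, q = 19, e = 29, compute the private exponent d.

Step 1: n = 5 * 19 = 95.
Step 2: phi(n) = 4 * 18 = 72.
Step 3: Find d such that 29 * d = 1 (mod 72).
Step 4: d = 29^(-1) mod 72 = 5.
Verification: 29 * 5 = 145 = 2 * 72 + 1.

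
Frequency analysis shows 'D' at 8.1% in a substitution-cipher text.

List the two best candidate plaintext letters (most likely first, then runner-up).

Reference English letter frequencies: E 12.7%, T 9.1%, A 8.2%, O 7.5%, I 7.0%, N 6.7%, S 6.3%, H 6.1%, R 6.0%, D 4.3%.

Step 1: Observed frequency of 'D' is 8.1%.
Step 2: Compute distances to each reference frequency and sort:
  A (8.2%): difference = 0.1% <-- BEST
  O (7.5%): difference = 0.6% <-- RUNNER-UP
  T (9.1%): difference = 1.0%
  I (7.0%): difference = 1.1%
  N (6.7%): difference = 1.4%
Step 3: Most likely is 'A' (8.2%, diff 0.1%); second most likely is 'O' (7.5%, diff 0.6%).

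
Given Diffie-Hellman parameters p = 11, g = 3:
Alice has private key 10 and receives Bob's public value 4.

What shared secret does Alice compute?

Step 1: s = B^a mod p = 4^10 mod 11.
  4^1 mod 11 = 4
  4^2 mod 11 = (4 * 4) mod 11 = 5
  4^3 mod 11 = (5 * 4) mod 11 = 9
  4^4 mod 11 = (9 * 4) mod 11 = 3
  4^5 mod 11 = (3 * 4) mod 11 = 1
  4^6 mod 11 = (1 * 4) mod 11 = 4
  4^7 mod 11 = (4 * 4) mod 11 = 5
  4^8 mod 11 = (5 * 4) mod 11 = 9
  4^9 mod 11 = (9 * 4) mod 11 = 3
  4^10 mod 11 = (3 * 4) mod 11 = 1
Result: shared secret = 1.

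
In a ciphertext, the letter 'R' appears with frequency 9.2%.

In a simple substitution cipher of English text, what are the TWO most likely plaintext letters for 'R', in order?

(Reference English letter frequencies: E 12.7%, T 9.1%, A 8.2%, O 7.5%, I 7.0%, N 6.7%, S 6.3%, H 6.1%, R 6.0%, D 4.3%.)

Step 1: Observed frequency of 'R' is 9.2%.
Step 2: Compute distances to each reference frequency and sort:
  T (9.1%): difference = 0.1% <-- BEST
  A (8.2%): difference = 1.0% <-- RUNNER-UP
  O (7.5%): difference = 1.7%
  I (7.0%): difference = 2.2%
  N (6.7%): difference = 2.5%
Step 3: Most likely is 'T' (9.1%, diff 0.1%); second most likely is 'A' (8.2%, diff 1.0%).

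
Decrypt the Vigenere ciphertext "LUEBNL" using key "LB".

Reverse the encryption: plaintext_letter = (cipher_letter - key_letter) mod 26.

Step 1: Extend key: LBLBLB
Step 2: Decrypt each letter (c - k) mod 26:
  L(11) - L(11) = (11-11) mod 26 = 0 = A
  U(20) - B(1) = (20-1) mod 26 = 19 = T
  E(4) - L(11) = (4-11) mod 26 = 19 = T
  B(1) - B(1) = (1-1) mod 26 = 0 = A
  N(13) - L(11) = (13-11) mod 26 = 2 = C
  L(11) - B(1) = (11-1) mod 26 = 10 = K
Plaintext: ATTACK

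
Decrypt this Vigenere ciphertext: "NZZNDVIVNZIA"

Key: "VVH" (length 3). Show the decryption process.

Step 1: Key 'VVH' has length 3. Extended key: VVHVVHVVHVVH
Step 2: Decrypt each position:
  N(13) - V(21) = 18 = S
  Z(25) - V(21) = 4 = E
  Z(25) - H(7) = 18 = S
  N(13) - V(21) = 18 = S
  D(3) - V(21) = 8 = I
  V(21) - H(7) = 14 = O
  I(8) - V(21) = 13 = N
  V(21) - V(21) = 0 = A
  N(13) - H(7) = 6 = G
  Z(25) - V(21) = 4 = E
  I(8) - V(21) = 13 = N
  A(0) - H(7) = 19 = T
Plaintext: SESSIONAGENT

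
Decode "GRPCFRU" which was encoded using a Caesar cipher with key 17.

Step 1: Reverse the shift by subtracting 17 from each letter position.
  G (position 6) -> position (6-17) mod 26 = 15 -> P
  R (position 17) -> position (17-17) mod 26 = 0 -> A
  P (position 15) -> position (15-17) mod 26 = 24 -> Y
  C (position 2) -> position (2-17) mod 26 = 11 -> L
  F (position 5) -> position (5-17) mod 26 = 14 -> O
  R (position 17) -> position (17-17) mod 26 = 0 -> A
  U (position 20) -> position (20-17) mod 26 = 3 -> D
Decrypted message: PAYLOAD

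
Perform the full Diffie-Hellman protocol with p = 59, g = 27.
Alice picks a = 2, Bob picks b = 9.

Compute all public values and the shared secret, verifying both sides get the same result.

Step 1: A = g^a mod p = 27^2 mod 59 = 21.
Step 2: B = g^b mod p = 27^9 mod 59 = 46.
Step 3: Alice computes s = B^a mod p = 46^2 mod 59 = 51.
Step 4: Bob computes s = A^b mod p = 21^9 mod 59 = 51.
Both sides agree: shared secret = 51.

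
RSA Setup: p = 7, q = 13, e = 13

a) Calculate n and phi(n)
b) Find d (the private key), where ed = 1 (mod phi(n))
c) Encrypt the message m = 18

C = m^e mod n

Step 1: n = 7 * 13 = 91.
Step 2: phi(n) = (7-1)(13-1) = 6 * 12 = 72.
Step 3: Find d = 13^(-1) mod 72 = 61.
  Verify: 13 * 61 = 793 = 1 (mod 72).
Step 4: C = 18^13 mod 91 = 18.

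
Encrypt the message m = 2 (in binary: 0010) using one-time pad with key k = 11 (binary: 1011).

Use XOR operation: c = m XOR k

Step 1: Write out the XOR operation bit by bit:
  Message: 0010
  Key:     1011
  XOR:     1001
Step 2: Convert to decimal: 1001 = 9.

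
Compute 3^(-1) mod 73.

Step 1: We need x such that 3 * x = 1 (mod 73).
Step 2: Using the extended Euclidean algorithm or trial:
  3 * 49 = 147 = 2 * 73 + 1.
Step 3: Since 147 mod 73 = 1, the inverse is x = 49.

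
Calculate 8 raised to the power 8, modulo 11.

Step 1: Compute 8^8 mod 11 step by step, reducing modulo 11 at each step.
  8^1 mod 11 = 8
  8^2 mod 11 = (8 * 8) mod 11 = 9
  8^3 mod 11 = (9 * 8) mod 11 = 6
  8^4 mod 11 = (6 * 8) mod 11 = 4
  8^5 mod 11 = (4 * 8) mod 11 = 10
  8^6 mod 11 = (10 * 8) mod 11 = 3
  8^7 mod 11 = (3 * 8) mod 11 = 2
  8^8 mod 11 = (2 * 8) mod 11 = 5
Step 2: Result = 5.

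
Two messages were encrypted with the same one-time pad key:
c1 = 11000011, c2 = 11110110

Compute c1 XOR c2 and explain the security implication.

Step 1: c1 XOR c2 = (m1 XOR k) XOR (m2 XOR k).
Step 2: By XOR associativity/commutativity: = m1 XOR m2 XOR k XOR k = m1 XOR m2.
Step 3: 11000011 XOR 11110110 = 00110101 = 53.
Step 4: The key cancels out! An attacker learns m1 XOR m2 = 53, revealing the relationship between plaintexts.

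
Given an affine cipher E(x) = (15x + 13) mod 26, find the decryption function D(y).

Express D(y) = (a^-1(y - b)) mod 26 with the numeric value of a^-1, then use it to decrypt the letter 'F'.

Step 1: Find a^-1, the modular inverse of 15 mod 26.
Step 2: We need 15 * a^-1 = 1 (mod 26).
Step 3: 15 * 7 = 105 = 4 * 26 + 1, so a^-1 = 7.
Step 4: D(y) = 7(y - 13) mod 26.
Step 5: Apply to 'F' (y = 5): D(5) = 7 * (5 - 13) mod 26 = 7 * -8 mod 26 = 22 -> 'W'.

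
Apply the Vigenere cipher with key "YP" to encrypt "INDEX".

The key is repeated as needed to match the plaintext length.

Step 1: Repeat key to match plaintext length:
  Plaintext: INDEX
  Key:       YPYPY
Step 2: Encrypt each letter:
  I(8) + Y(24) = (8+24) mod 26 = 6 = G
  N(13) + P(15) = (13+15) mod 26 = 2 = C
  D(3) + Y(24) = (3+24) mod 26 = 1 = B
  E(4) + P(15) = (4+15) mod 26 = 19 = T
  X(23) + Y(24) = (23+24) mod 26 = 21 = V
Ciphertext: GCBTV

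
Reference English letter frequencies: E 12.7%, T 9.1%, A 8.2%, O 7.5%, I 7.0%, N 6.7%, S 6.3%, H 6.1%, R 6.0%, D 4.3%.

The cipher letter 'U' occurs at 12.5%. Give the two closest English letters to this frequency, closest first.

Step 1: Observed frequency of 'U' is 12.5%.
Step 2: Compute distances to each reference frequency and sort:
  E (12.7%): difference = 0.2% <-- BEST
  T (9.1%): difference = 3.4% <-- RUNNER-UP
  A (8.2%): difference = 4.3%
  O (7.5%): difference = 5.0%
  I (7.0%): difference = 5.5%
Step 3: Most likely is 'E' (12.7%, diff 0.2%); second most likely is 'T' (9.1%, diff 3.4%).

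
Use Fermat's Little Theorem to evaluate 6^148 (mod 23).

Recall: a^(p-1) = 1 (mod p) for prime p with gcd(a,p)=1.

Step 1: Since 23 is prime, by Fermat's Little Theorem: 6^22 = 1 (mod 23).
Step 2: Reduce exponent: 148 mod 22 = 16.
Step 3: So 6^148 = 6^16 (mod 23).
Step 4: 6^16 mod 23 = 2.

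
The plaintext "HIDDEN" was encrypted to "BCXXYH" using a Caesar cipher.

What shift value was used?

Step 1: Compare first letters: H (position 7) -> B (position 1).
Step 2: Shift = (1 - 7) mod 26 = 20.
The shift value is 20.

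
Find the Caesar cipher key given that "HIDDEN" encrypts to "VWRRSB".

Step 1: Compare first letters: H (position 7) -> V (position 21).
Step 2: Shift = (21 - 7) mod 26 = 14.
The shift value is 14.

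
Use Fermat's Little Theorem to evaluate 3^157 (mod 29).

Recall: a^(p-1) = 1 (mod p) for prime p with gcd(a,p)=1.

Step 1: Since 29 is prime, by Fermat's Little Theorem: 3^28 = 1 (mod 29).
Step 2: Reduce exponent: 157 mod 28 = 17.
Step 3: So 3^157 = 3^17 (mod 29).
Step 4: 3^17 mod 29 = 2.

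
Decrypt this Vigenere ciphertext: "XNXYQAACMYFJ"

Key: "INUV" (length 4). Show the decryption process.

Step 1: Key 'INUV' has length 4. Extended key: INUVINUVINUV
Step 2: Decrypt each position:
  X(23) - I(8) = 15 = P
  N(13) - N(13) = 0 = A
  X(23) - U(20) = 3 = D
  Y(24) - V(21) = 3 = D
  Q(16) - I(8) = 8 = I
  A(0) - N(13) = 13 = N
  A(0) - U(20) = 6 = G
  C(2) - V(21) = 7 = H
  M(12) - I(8) = 4 = E
  Y(24) - N(13) = 11 = L
  F(5) - U(20) = 11 = L
  J(9) - V(21) = 14 = O
Plaintext: PADDINGHELLO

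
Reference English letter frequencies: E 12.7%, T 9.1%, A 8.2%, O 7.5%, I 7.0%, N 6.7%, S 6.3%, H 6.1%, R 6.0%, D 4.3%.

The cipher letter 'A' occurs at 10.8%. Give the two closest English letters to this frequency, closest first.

Step 1: Observed frequency of 'A' is 10.8%.
Step 2: Compute distances to each reference frequency and sort:
  T (9.1%): difference = 1.7% <-- BEST
  E (12.7%): difference = 1.9% <-- RUNNER-UP
  A (8.2%): difference = 2.6%
  O (7.5%): difference = 3.3%
  I (7.0%): difference = 3.8%
Step 3: Most likely is 'T' (9.1%, diff 1.7%); second most likely is 'E' (12.7%, diff 1.9%).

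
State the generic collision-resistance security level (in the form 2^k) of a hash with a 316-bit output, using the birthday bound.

Step 1: The birthday paradox gives collision probability ~50% after sqrt(2^n) = 2^(n/2) hashes.
Step 2: For 316-bit output: 2^(316/2) = 2^158.
Step 3: Approximately 2^158 hash computations needed.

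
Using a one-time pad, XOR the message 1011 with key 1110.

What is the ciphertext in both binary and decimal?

Step 1: Write out the XOR operation bit by bit:
  Message: 1011
  Key:     1110
  XOR:     0101
Step 2: Convert to decimal: 0101 = 5.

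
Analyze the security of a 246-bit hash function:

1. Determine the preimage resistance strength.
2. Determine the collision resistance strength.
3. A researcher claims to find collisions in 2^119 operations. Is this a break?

Step 1: Preimage resistance requires brute-force of 2^246 operations.
Step 2: Collision resistance (birthday bound) = 2^(246/2) = 2^123.
Step 3: The claimed attack costs 2^119 operations.
Step 4: Since 2^119 < 2^123, the claimed attack beats the generic birthday bound, so collision resistance is broken.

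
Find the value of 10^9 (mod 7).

Step 1: Compute 10^9 mod 7 step by step, reducing modulo 7 at each step.
  10^1 mod 7 = 3
  10^2 mod 7 = (3 * 10) mod 7 = 2
  10^3 mod 7 = (2 * 10) mod 7 = 6
  10^4 mod 7 = (6 * 10) mod 7 = 4
  10^5 mod 7 = (4 * 10) mod 7 = 5
  10^6 mod 7 = (5 * 10) mod 7 = 1
  10^7 mod 7 = (1 * 10) mod 7 = 3
  10^8 mod 7 = (3 * 10) mod 7 = 2
  10^9 mod 7 = (2 * 10) mod 7 = 6
Step 2: Result = 6.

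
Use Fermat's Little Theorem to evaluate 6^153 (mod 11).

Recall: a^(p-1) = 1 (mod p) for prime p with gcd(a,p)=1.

Step 1: Since 11 is prime, by Fermat's Little Theorem: 6^10 = 1 (mod 11).
Step 2: Reduce exponent: 153 mod 10 = 3.
Step 3: So 6^153 = 6^3 (mod 11).
Step 4: 6^3 mod 11 = 7.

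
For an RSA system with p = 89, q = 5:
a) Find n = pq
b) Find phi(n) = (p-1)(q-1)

Step 1: n = p * q = 89 * 5 = 445.
Step 2: phi(n) = (p-1)(q-1) = 88 * 4 = 352.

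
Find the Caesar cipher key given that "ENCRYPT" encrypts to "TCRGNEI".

Step 1: Compare first letters: E (position 4) -> T (position 19).
Step 2: Shift = (19 - 4) mod 26 = 15.
The shift value is 15.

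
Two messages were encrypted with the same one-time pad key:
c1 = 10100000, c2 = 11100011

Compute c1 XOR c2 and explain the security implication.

Step 1: c1 XOR c2 = (m1 XOR k) XOR (m2 XOR k).
Step 2: By XOR associativity/commutativity: = m1 XOR m2 XOR k XOR k = m1 XOR m2.
Step 3: 10100000 XOR 11100011 = 01000011 = 67.
Step 4: The key cancels out! An attacker learns m1 XOR m2 = 67, revealing the relationship between plaintexts.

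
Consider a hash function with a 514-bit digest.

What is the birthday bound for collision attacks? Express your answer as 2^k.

Step 1: The birthday paradox gives collision probability ~50% after sqrt(2^n) = 2^(n/2) hashes.
Step 2: For 514-bit output: 2^(514/2) = 2^257.
Step 3: Approximately 2^257 hash computations needed.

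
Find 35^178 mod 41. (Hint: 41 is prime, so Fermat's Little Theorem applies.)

Step 1: Since 41 is prime, by Fermat's Little Theorem: 35^40 = 1 (mod 41).
Step 2: Reduce exponent: 178 mod 40 = 18.
Step 3: So 35^178 = 35^18 (mod 41).
Step 4: 35^18 mod 41 = 33.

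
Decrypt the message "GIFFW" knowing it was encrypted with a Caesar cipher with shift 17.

Step 1: Reverse the shift by subtracting 17 from each letter position.
  G (position 6) -> position (6-17) mod 26 = 15 -> P
  I (position 8) -> position (8-17) mod 26 = 17 -> R
  F (position 5) -> position (5-17) mod 26 = 14 -> O
  F (position 5) -> position (5-17) mod 26 = 14 -> O
  W (position 22) -> position (22-17) mod 26 = 5 -> F
Decrypted message: PROOF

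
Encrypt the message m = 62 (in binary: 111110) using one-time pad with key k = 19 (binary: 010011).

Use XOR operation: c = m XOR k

Step 1: Write out the XOR operation bit by bit:
  Message: 111110
  Key:     010011
  XOR:     101101
Step 2: Convert to decimal: 101101 = 45.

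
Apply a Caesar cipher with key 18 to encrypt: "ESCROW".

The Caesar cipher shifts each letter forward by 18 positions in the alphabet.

Step 1: For each letter, shift forward by 18 positions (mod 26).
  E (position 4) -> position (4+18) mod 26 = 22 -> W
  S (position 18) -> position (18+18) mod 26 = 10 -> K
  C (position 2) -> position (2+18) mod 26 = 20 -> U
  R (position 17) -> position (17+18) mod 26 = 9 -> J
  O (position 14) -> position (14+18) mod 26 = 6 -> G
  W (position 22) -> position (22+18) mod 26 = 14 -> O
Result: WKUJGO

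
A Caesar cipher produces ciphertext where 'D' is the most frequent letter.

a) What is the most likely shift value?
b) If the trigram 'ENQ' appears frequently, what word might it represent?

Step 1: In English, 'E' is the most frequent letter (12.7%).
Step 2: The most frequent ciphertext letter is 'D' (position 3).
Step 3: Shift = (3 - 4) mod 26 = 25.
Step 4: Decrypt 'ENQ' by shifting back 25:
  E -> F
  N -> O
  Q -> R
Step 5: 'ENQ' decrypts to 'FOR'.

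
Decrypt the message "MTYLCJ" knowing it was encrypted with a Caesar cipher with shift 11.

Step 1: Reverse the shift by subtracting 11 from each letter position.
  M (position 12) -> position (12-11) mod 26 = 1 -> B
  T (position 19) -> position (19-11) mod 26 = 8 -> I
  Y (position 24) -> position (24-11) mod 26 = 13 -> N
  L (position 11) -> position (11-11) mod 26 = 0 -> A
  C (position 2) -> position (2-11) mod 26 = 17 -> R
  J (position 9) -> position (9-11) mod 26 = 24 -> Y
Decrypted message: BINARY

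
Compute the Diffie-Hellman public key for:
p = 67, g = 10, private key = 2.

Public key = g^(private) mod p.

Step 1: A = g^a mod p = 10^2 mod 67.
  10^1 mod 67 = 10
  10^2 mod 67 = (10 * 10) mod 67 = 33
Result: A = 33.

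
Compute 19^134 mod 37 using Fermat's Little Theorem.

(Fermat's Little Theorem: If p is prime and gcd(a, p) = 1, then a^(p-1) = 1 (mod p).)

Step 1: Since 37 is prime, by Fermat's Little Theorem: 19^36 = 1 (mod 37).
Step 2: Reduce exponent: 134 mod 36 = 26.
Step 3: So 19^134 = 19^26 (mod 37).
Step 4: 19^26 mod 37 = 25.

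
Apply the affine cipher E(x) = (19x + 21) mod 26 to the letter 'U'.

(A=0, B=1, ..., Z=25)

Step 1: Convert 'U' to number: x = 20.
Step 2: E(20) = (19 * 20 + 21) mod 26 = 401 mod 26 = 11.
Step 3: Convert 11 back to letter: L.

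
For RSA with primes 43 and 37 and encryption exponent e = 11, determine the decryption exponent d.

Step 1: n = 43 * 37 = 1591.
Step 2: phi(n) = 42 * 36 = 1512.
Step 3: Find d such that 11 * d = 1 (mod 1512).
Step 4: d = 11^(-1) mod 1512 = 275.
Verification: 11 * 275 = 3025 = 2 * 1512 + 1.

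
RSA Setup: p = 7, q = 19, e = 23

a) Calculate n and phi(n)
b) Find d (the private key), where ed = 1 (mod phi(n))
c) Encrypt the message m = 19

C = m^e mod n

Step 1: n = 7 * 19 = 133.
Step 2: phi(n) = (7-1)(19-1) = 6 * 18 = 108.
Step 3: Find d = 23^(-1) mod 108 = 47.
  Verify: 23 * 47 = 1081 = 1 (mod 108).
Step 4: C = 19^23 mod 133 = 38.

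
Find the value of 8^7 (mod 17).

Step 1: Compute 8^7 mod 17 step by step, reducing modulo 17 at each step.
  8^1 mod 17 = 8
  8^2 mod 17 = (8 * 8) mod 17 = 13
  8^3 mod 17 = (13 * 8) mod 17 = 2
  8^4 mod 17 = (2 * 8) mod 17 = 16
  8^5 mod 17 = (16 * 8) mod 17 = 9
  8^6 mod 17 = (9 * 8) mod 17 = 4
  8^7 mod 17 = (4 * 8) mod 17 = 15
Step 2: Result = 15.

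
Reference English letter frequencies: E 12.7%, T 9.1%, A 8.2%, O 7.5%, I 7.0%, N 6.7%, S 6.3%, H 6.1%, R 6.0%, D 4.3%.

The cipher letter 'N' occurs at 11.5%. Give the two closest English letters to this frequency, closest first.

Step 1: Observed frequency of 'N' is 11.5%.
Step 2: Compute distances to each reference frequency and sort:
  E (12.7%): difference = 1.2% <-- BEST
  T (9.1%): difference = 2.4% <-- RUNNER-UP
  A (8.2%): difference = 3.3%
  O (7.5%): difference = 4.0%
  I (7.0%): difference = 4.5%
Step 3: Most likely is 'E' (12.7%, diff 1.2%); second most likely is 'T' (9.1%, diff 2.4%).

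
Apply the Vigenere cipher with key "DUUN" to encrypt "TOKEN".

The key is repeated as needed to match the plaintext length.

Step 1: Repeat key to match plaintext length:
  Plaintext: TOKEN
  Key:       DUUND
Step 2: Encrypt each letter:
  T(19) + D(3) = (19+3) mod 26 = 22 = W
  O(14) + U(20) = (14+20) mod 26 = 8 = I
  K(10) + U(20) = (10+20) mod 26 = 4 = E
  E(4) + N(13) = (4+13) mod 26 = 17 = R
  N(13) + D(3) = (13+3) mod 26 = 16 = Q
Ciphertext: WIERQ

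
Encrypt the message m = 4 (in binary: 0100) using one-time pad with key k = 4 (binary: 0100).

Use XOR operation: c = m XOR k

Step 1: Write out the XOR operation bit by bit:
  Message: 0100
  Key:     0100
  XOR:     0000
Step 2: Convert to decimal: 0000 = 0.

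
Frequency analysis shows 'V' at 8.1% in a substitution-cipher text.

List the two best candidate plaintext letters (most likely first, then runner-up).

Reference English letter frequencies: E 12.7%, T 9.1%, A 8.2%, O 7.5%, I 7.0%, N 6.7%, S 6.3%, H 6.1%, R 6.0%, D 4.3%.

Step 1: Observed frequency of 'V' is 8.1%.
Step 2: Compute distances to each reference frequency and sort:
  A (8.2%): difference = 0.1% <-- BEST
  O (7.5%): difference = 0.6% <-- RUNNER-UP
  T (9.1%): difference = 1.0%
  I (7.0%): difference = 1.1%
  N (6.7%): difference = 1.4%
Step 3: Most likely is 'A' (8.2%, diff 0.1%); second most likely is 'O' (7.5%, diff 0.6%).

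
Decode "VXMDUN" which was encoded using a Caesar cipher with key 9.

Step 1: Reverse the shift by subtracting 9 from each letter position.
  V (position 21) -> position (21-9) mod 26 = 12 -> M
  X (position 23) -> position (23-9) mod 26 = 14 -> O
  M (position 12) -> position (12-9) mod 26 = 3 -> D
  D (position 3) -> position (3-9) mod 26 = 20 -> U
  U (position 20) -> position (20-9) mod 26 = 11 -> L
  N (position 13) -> position (13-9) mod 26 = 4 -> E
Decrypted message: MODULE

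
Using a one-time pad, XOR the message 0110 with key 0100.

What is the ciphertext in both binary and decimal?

Step 1: Write out the XOR operation bit by bit:
  Message: 0110
  Key:     0100
  XOR:     0010
Step 2: Convert to decimal: 0010 = 2.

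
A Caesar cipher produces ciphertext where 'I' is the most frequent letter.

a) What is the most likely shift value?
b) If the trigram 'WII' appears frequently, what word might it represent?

Step 1: In English, 'E' is the most frequent letter (12.7%).
Step 2: The most frequent ciphertext letter is 'I' (position 8).
Step 3: Shift = (8 - 4) mod 26 = 4.
Step 4: Decrypt 'WII' by shifting back 4:
  W -> S
  I -> E
  I -> E
Step 5: 'WII' decrypts to 'SEE'.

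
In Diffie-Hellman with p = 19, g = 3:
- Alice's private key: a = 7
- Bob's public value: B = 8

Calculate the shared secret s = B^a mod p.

Step 1: s = B^a mod p = 8^7 mod 19.
  8^1 mod 19 = 8
  8^2 mod 19 = (8 * 8) mod 19 = 7
  8^3 mod 19 = (7 * 8) mod 19 = 18
  8^4 mod 19 = (18 * 8) mod 19 = 11
  8^5 mod 19 = (11 * 8) mod 19 = 12
  8^6 mod 19 = (12 * 8) mod 19 = 1
  8^7 mod 19 = (1 * 8) mod 19 = 8
Result: shared secret = 8.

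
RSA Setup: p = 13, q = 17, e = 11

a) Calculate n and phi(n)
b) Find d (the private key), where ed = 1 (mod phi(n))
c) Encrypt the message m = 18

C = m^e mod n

Step 1: n = 13 * 17 = 221.
Step 2: phi(n) = (13-1)(17-1) = 12 * 16 = 192.
Step 3: Find d = 11^(-1) mod 192 = 35.
  Verify: 11 * 35 = 385 = 1 (mod 192).
Step 4: C = 18^11 mod 221 = 86.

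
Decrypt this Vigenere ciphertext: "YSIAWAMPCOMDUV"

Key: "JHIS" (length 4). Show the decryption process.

Step 1: Key 'JHIS' has length 4. Extended key: JHISJHISJHISJH
Step 2: Decrypt each position:
  Y(24) - J(9) = 15 = P
  S(18) - H(7) = 11 = L
  I(8) - I(8) = 0 = A
  A(0) - S(18) = 8 = I
  W(22) - J(9) = 13 = N
  A(0) - H(7) = 19 = T
  M(12) - I(8) = 4 = E
  P(15) - S(18) = 23 = X
  C(2) - J(9) = 19 = T
  O(14) - H(7) = 7 = H
  M(12) - I(8) = 4 = E
  D(3) - S(18) = 11 = L
  U(20) - J(9) = 11 = L
  V(21) - H(7) = 14 = O
Plaintext: PLAINTEXTHELLO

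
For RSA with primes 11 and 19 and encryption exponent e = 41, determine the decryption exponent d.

Step 1: n = 11 * 19 = 209.
Step 2: phi(n) = 10 * 18 = 180.
Step 3: Find d such that 41 * d = 1 (mod 180).
Step 4: d = 41^(-1) mod 180 = 101.
Verification: 41 * 101 = 4141 = 23 * 180 + 1.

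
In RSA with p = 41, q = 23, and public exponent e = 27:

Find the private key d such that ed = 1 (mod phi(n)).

Step 1: n = 41 * 23 = 943.
Step 2: phi(n) = 40 * 22 = 880.
Step 3: Find d such that 27 * d = 1 (mod 880).
Step 4: d = 27^(-1) mod 880 = 163.
Verification: 27 * 163 = 4401 = 5 * 880 + 1.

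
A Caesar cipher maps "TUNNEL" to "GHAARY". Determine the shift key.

Step 1: Compare first letters: T (position 19) -> G (position 6).
Step 2: Shift = (6 - 19) mod 26 = 13.
The shift value is 13.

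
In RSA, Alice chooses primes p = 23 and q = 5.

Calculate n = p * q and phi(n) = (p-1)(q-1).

Step 1: n = p * q = 23 * 5 = 115.
Step 2: phi(n) = (p-1)(q-1) = 22 * 4 = 88.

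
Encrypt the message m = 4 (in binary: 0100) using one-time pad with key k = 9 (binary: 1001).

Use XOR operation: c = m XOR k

Step 1: Write out the XOR operation bit by bit:
  Message: 0100
  Key:     1001
  XOR:     1101
Step 2: Convert to decimal: 1101 = 13.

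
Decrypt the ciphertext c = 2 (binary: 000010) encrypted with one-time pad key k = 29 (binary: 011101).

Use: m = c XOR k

Step 1: XOR ciphertext with key:
  Ciphertext: 000010
  Key:        011101
  XOR:        011111
Step 2: Plaintext = 011111 = 31 in decimal.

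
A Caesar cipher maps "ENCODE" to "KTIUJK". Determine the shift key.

Step 1: Compare first letters: E (position 4) -> K (position 10).
Step 2: Shift = (10 - 4) mod 26 = 6.
The shift value is 6.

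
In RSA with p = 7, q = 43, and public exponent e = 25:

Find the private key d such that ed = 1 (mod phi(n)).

Step 1: n = 7 * 43 = 301.
Step 2: phi(n) = 6 * 42 = 252.
Step 3: Find d such that 25 * d = 1 (mod 252).
Step 4: d = 25^(-1) mod 252 = 121.
Verification: 25 * 121 = 3025 = 12 * 252 + 1.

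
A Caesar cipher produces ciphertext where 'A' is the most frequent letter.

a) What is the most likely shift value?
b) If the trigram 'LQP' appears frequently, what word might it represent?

Step 1: In English, 'E' is the most frequent letter (12.7%).
Step 2: The most frequent ciphertext letter is 'A' (position 0).
Step 3: Shift = (0 - 4) mod 26 = 22.
Step 4: Decrypt 'LQP' by shifting back 22:
  L -> P
  Q -> U
  P -> T
Step 5: 'LQP' decrypts to 'PUT'.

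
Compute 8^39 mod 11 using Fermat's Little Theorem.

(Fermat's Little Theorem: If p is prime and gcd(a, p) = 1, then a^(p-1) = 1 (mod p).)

Step 1: Since 11 is prime, by Fermat's Little Theorem: 8^10 = 1 (mod 11).
Step 2: Reduce exponent: 39 mod 10 = 9.
Step 3: So 8^39 = 8^9 (mod 11).
Step 4: 8^9 mod 11 = 7.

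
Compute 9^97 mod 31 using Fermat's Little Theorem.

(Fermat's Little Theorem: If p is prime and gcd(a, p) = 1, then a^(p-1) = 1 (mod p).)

Step 1: Since 31 is prime, by Fermat's Little Theorem: 9^30 = 1 (mod 31).
Step 2: Reduce exponent: 97 mod 30 = 7.
Step 3: So 9^97 = 9^7 (mod 31).
Step 4: 9^7 mod 31 = 10.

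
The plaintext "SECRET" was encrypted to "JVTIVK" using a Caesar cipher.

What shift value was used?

Step 1: Compare first letters: S (position 18) -> J (position 9).
Step 2: Shift = (9 - 18) mod 26 = 17.
The shift value is 17.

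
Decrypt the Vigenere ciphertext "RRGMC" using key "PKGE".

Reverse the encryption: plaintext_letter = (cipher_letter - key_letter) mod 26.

Step 1: Extend key: PKGEP
Step 2: Decrypt each letter (c - k) mod 26:
  R(17) - P(15) = (17-15) mod 26 = 2 = C
  R(17) - K(10) = (17-10) mod 26 = 7 = H
  G(6) - G(6) = (6-6) mod 26 = 0 = A
  M(12) - E(4) = (12-4) mod 26 = 8 = I
  C(2) - P(15) = (2-15) mod 26 = 13 = N
Plaintext: CHAIN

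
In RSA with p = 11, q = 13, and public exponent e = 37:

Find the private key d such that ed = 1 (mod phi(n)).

Step 1: n = 11 * 13 = 143.
Step 2: phi(n) = 10 * 12 = 120.
Step 3: Find d such that 37 * d = 1 (mod 120).
Step 4: d = 37^(-1) mod 120 = 13.
Verification: 37 * 13 = 481 = 4 * 120 + 1.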